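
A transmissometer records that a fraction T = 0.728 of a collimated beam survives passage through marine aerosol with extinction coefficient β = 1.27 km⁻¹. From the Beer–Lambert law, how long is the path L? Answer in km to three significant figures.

0.250 km

Beer–Lambert: T = exp(−βL) ⇒ L = −ln(T)/β = −ln(0.728)/1.27 = 0.3175/1.27 = 0.25 km.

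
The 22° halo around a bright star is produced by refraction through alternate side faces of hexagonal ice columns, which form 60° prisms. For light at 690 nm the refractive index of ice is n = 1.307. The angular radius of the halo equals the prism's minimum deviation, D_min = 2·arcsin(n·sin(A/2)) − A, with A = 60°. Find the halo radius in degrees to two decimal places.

21.61°

n·sin(A/2) = 1.307 × sin 30° = 1.307 × 0.5000 = 0.6535.
D_min = 2·arcsin(0.6535) − 60° = 2 × 40.806° − 60° = 21.612°.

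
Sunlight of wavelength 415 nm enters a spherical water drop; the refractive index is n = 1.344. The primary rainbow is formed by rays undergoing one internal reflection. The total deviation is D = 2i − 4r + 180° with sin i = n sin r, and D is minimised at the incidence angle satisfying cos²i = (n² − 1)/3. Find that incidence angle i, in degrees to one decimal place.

58.8°

cos²i = (1.344² − 1)/3 = (1.80634 − 1)/3 = 0.26878.
cos i = 0.51844, so i = 58.772°.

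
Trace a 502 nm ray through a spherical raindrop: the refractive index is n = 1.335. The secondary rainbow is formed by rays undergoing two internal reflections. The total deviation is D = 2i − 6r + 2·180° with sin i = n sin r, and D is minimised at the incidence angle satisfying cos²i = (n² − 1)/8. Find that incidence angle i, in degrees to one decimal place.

71.8°

cos²i = (1.335² − 1)/8 = (1.78222 − 1)/8 = 0.09778.
cos i = 0.31269, so i = 71.778°.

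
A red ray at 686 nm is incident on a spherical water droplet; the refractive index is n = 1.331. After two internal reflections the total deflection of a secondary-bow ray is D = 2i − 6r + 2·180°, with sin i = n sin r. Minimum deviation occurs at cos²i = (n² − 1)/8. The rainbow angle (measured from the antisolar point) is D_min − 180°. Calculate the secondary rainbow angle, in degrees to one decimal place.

50.4°

cos²i = (1.77156 − 1)/8 = 0.09645; i = arccos(0.31056) = 71.907°.
sin r = sin 71.907°/1.331 = 0.71417; r = 45.575°.
D_min = 2·71.907° − 6·45.575° + 360° = 230.365°.
Rainbow angle = D_min − 180° = 50.365°.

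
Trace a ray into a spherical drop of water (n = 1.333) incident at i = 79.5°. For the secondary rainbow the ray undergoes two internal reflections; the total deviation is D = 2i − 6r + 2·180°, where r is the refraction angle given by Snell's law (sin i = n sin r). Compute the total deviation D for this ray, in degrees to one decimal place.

sin r = sin 79.5° / 1.333 = 0.9833/1.333 = 0.7376; r = 47.53°.
D = 2·79.5° − 6·47.53° + 2·180° = 159.00° − 285.18° + 360° = 233.82°.

233.8°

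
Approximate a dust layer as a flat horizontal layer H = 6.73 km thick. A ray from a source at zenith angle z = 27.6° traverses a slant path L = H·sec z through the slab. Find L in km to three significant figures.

7.59 km

sec z = 1/cos 27.6° = 1.1284.
L = 6.73 × 1.1284 = 7.594 km.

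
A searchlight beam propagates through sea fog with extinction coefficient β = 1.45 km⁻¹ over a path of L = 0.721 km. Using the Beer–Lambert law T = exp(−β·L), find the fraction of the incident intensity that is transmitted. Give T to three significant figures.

0.352

τ = β·L = 1.45 × 0.721 = 1.0454.
T = exp(−1.0454) = 0.3515.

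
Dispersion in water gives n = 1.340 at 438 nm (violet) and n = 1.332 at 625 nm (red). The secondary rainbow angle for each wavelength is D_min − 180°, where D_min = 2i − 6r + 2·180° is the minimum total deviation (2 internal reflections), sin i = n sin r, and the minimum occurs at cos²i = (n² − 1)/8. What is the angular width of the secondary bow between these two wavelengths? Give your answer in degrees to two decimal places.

2.08°

At 438 nm (n = 1.340): cos²i = 0.09945 → i = 71.618°, r = 45.088°, D_min = 232.709°, rainbow angle = 52.709°.
At 625 nm (n = 1.332): cos²i = 0.09678 → i = 71.875°, r = 45.520°, D_min = 230.628°, rainbow angle = 50.628°.
Angular width = |52.709° − 50.628°| = 2.080°.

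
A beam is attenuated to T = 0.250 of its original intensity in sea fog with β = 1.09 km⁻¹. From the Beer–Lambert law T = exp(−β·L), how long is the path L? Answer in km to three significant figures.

Beer–Lambert: T = exp(−βL) ⇒ L = −ln(T)/β = −ln(0.250)/1.09 = 1.3863/1.09 = 1.272 km.

1.27 km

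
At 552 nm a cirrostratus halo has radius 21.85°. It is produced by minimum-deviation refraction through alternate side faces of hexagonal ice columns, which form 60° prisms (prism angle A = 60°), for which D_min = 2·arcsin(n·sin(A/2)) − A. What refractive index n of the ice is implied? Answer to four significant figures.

Rearranging: n = sin((D_min + A)/2) / sin(A/2).
(D_min + A)/2 = (21.85° + 60°)/2 = 40.925°.
n = sin 40.925° / sin 30° = 0.6551 / 0.5000 = 1.3101.

1.310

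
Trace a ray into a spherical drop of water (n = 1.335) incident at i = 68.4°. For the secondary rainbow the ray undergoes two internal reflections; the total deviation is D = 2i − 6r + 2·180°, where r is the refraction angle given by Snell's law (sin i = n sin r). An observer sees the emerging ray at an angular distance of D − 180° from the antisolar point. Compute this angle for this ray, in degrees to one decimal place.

51.9°

sin r = sin 68.4° / 1.335 = 0.9298/1.335 = 0.6965; r = 44.14°.
D = 2·68.4° − 6·44.14° + 2·180° = 136.80° − 264.86° + 360° = 231.94°.
Angle from antisolar point = D − 180° = 51.94°.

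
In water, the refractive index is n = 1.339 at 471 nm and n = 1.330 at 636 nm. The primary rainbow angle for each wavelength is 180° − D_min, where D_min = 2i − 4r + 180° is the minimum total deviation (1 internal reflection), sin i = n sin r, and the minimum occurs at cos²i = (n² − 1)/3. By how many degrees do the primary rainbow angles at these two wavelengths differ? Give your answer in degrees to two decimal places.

1.30°

At 471 nm (n = 1.339): cos²i = 0.26431 → i = 59.062°, r = 39.834°, D_min = 138.786°, rainbow angle = 41.214°.
At 636 nm (n = 1.330): cos²i = 0.25630 → i = 59.585°, r = 40.422°, D_min = 137.484°, rainbow angle = 42.516°.
Angular width = |41.214° − 42.516°| = 1.303°.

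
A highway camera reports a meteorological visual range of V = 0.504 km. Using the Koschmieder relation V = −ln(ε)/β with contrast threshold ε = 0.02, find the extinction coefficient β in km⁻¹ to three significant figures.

β = −ln(0.02) / V = 3.912 / 0.504 = 7.7620 km⁻¹.

7.76 km⁻¹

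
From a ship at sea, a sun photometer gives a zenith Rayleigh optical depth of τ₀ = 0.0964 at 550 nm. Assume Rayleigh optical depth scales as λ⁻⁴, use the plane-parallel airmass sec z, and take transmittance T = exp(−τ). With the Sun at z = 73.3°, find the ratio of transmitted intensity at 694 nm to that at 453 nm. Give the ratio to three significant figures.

1.82

Airmass: sec 73.3° = 3.4799.
τ(694 nm) = 0.0964 × (550/694)⁴ × 3.4799 = 0.0964 × 0.3945 × 3.4799 = 0.1323.
τ(453 nm) = 0.0964 × (550/453)⁴ × 3.4799 = 0.0964 × 2.1730 × 3.4799 = 0.7290.
T(694)/T(453) = exp(τ_B − τ_A) = exp(0.5966) = 1.8160.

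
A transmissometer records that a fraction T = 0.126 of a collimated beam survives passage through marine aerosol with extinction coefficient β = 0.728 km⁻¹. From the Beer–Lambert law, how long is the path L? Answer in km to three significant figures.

Beer–Lambert: T = exp(−βL) ⇒ L = −ln(T)/β = −ln(0.126)/0.728 = 2.0715/0.728 = 2.845 km.

2.85 km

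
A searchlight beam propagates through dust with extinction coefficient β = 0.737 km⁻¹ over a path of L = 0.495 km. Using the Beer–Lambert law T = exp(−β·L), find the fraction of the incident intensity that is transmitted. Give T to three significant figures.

τ = β·L = 0.737 × 0.495 = 0.3648.
T = exp(−0.3648) = 0.6943.

0.694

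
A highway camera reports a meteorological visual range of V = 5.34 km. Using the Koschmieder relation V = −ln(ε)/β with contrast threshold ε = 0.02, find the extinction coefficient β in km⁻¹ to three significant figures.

0.733 km⁻¹

β = −ln(0.02) / V = 3.912 / 5.34 = 0.7326 km⁻¹.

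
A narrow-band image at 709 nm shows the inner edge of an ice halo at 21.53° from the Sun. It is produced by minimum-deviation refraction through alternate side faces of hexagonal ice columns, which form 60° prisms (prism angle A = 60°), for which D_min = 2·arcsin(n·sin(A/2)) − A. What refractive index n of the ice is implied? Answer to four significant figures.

Rearranging: n = sin((D_min + A)/2) / sin(A/2).
(D_min + A)/2 = (21.53° + 60°)/2 = 40.765°.
n = sin 40.765° / sin 30° = 0.6530 / 0.5000 = 1.3059.

1.306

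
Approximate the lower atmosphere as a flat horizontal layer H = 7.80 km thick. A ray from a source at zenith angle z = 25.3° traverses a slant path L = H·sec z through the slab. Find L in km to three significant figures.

8.63 km

sec z = 1/cos 25.3° = 1.1061.
L = 7.80 × 1.1061 = 8.628 km.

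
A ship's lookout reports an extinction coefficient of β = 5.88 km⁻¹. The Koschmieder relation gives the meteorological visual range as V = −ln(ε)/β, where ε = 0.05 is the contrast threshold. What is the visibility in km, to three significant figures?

0.509 km

V = −ln(0.05) / 5.88 = 2.996 / 5.88 = 0.5095 km.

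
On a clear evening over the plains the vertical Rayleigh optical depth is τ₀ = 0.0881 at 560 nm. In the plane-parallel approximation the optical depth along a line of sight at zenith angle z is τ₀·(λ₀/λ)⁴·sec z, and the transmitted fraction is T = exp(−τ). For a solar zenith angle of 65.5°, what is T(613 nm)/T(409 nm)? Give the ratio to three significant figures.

Airmass: sec 65.5° = 2.4114.
τ(613 nm) = 0.0881 × (560/613)⁴ × 2.4114 = 0.0881 × 0.6965 × 2.4114 = 0.1480.
τ(409 nm) = 0.0881 × (560/409)⁴ × 2.4114 = 0.0881 × 3.5145 × 2.4114 = 0.7466.
T(613)/T(409) = exp(τ_B − τ_A) = exp(0.5987) = 1.8197.

1.82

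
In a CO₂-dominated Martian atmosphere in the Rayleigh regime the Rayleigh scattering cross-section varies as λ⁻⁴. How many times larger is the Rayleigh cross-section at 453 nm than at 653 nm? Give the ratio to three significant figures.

4.32

Rayleigh scattering ∝ λ⁻⁴, so the ratio of coefficients is the inverse fourth power of the wavelength ratio.
σ(453)/σ(653) = (653/453)⁴ = (1.4415)⁴ = 4.318.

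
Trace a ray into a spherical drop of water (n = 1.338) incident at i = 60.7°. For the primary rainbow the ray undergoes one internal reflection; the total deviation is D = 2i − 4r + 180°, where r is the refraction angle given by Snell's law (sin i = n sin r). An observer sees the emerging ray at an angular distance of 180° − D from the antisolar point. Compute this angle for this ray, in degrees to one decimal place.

sin r = sin 60.7° / 1.338 = 0.8721/1.338 = 0.6518; r = 40.68°.
D = 2·60.7° − 4·40.68° + 180° = 121.40° − 162.70° + 180° = 138.70°.
Angle from antisolar point = 180° − D = 41.30°.

41.3°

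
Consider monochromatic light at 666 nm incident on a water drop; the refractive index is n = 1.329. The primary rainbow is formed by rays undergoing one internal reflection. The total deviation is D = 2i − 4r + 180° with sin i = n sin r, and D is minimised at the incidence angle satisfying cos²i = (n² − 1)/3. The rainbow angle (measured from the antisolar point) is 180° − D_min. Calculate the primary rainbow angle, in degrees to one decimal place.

42.7°

cos²i = (1.76624 − 1)/3 = 0.25541; i = arccos(0.50538) = 59.643°.
sin r = sin 59.643°/1.329 = 0.64928; r = 40.487°.
D_min = 2·59.643° − 4·40.487° + 180° = 137.337°.
Rainbow angle = 180° − D_min = 42.663°.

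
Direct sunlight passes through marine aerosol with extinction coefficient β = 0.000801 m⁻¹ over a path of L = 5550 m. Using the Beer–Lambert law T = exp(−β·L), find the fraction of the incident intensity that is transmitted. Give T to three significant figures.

0.0117

τ = β·L = 0.000801 × 5550 = 4.4455.
T = exp(−4.4455) = 0.0117.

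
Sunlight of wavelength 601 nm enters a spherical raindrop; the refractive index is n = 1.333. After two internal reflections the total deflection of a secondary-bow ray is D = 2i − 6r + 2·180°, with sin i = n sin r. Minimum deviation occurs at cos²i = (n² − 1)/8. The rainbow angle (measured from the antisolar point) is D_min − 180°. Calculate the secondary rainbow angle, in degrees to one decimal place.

50.9°

cos²i = (1.77689 − 1)/8 = 0.09711; i = arccos(0.31163) = 71.843°.
sin r = sin 71.843°/1.333 = 0.71283; r = 45.466°.
D_min = 2·71.843° − 6·45.466° + 360° = 230.891°.
Rainbow angle = D_min − 180° = 50.891°.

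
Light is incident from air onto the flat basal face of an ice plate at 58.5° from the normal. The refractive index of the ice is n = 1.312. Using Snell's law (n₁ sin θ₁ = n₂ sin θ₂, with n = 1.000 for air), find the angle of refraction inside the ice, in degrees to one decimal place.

40.5°

Snell: sin θ_r = sin θ_i / n = sin 58.5° / 1.312 = 0.8526 / 1.312 = 0.6499.
θ_r = arcsin(0.6499) = 40.53°.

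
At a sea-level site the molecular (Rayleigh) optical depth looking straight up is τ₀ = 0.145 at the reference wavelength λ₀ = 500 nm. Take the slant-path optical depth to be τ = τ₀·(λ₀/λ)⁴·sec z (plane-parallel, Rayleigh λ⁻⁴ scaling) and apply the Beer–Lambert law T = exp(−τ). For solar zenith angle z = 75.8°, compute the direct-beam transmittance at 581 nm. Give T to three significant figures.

sec 75.8° = 4.0765.
τ = 0.145 × (500/581)⁴ × 4.0765 = 0.145 × 0.5485 × 4.0765 = 0.3242.
T = exp(−0.3242) = 0.7231.

0.723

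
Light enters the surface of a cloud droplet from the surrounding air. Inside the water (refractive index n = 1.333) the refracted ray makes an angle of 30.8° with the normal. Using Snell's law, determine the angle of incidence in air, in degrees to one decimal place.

43.0°

Snell: sin θ_i = n · sin θ_r = 1.333 × sin 30.8° = 1.333 × 0.5120 = 0.6826.
θ_i = arcsin(0.6826) = 43.04°.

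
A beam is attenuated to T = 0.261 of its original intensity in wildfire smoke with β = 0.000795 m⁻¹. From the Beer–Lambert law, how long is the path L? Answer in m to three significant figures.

Beer–Lambert: T = exp(−βL) ⇒ L = −ln(T)/β = −ln(0.261)/0.000795 = 1.3432/0.000795 = 1690 m.

1690 m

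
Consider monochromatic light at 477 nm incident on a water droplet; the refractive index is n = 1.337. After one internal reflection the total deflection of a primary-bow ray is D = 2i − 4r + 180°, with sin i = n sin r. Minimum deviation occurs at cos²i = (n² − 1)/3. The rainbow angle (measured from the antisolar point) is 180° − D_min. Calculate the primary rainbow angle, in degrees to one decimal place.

41.5°

cos²i = (1.78757 − 1)/3 = 0.26252; i = arccos(0.51237) = 59.178°.
sin r = sin 59.178°/1.337 = 0.64231; r = 39.964°.
D_min = 2·59.178° − 4·39.964° + 180° = 138.500°.
Rainbow angle = 180° − D_min = 41.500°.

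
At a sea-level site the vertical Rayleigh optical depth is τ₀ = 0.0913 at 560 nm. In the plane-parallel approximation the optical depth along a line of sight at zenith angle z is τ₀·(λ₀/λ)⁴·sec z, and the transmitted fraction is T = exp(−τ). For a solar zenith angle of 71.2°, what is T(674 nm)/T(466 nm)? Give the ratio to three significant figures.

Airmass: sec 71.2° = 3.1030.
τ(674 nm) = 0.0913 × (560/674)⁴ × 3.1030 = 0.0913 × 0.4766 × 3.1030 = 0.1350.
τ(466 nm) = 0.0913 × (560/466)⁴ × 3.1030 = 0.0913 × 2.0855 × 3.1030 = 0.5908.
T(674)/T(466) = exp(τ_B − τ_A) = exp(0.4558) = 1.5775.

1.58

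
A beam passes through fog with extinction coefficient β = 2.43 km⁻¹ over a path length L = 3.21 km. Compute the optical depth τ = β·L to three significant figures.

τ = β·L = 2.43 × 3.21 = 7.8003.

7.80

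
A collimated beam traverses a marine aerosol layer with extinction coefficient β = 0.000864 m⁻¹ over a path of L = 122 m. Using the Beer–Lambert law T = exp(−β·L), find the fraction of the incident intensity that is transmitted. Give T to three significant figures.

τ = β·L = 0.000864 × 122 = 0.1054.
T = exp(−0.1054) = 0.9000.

0.900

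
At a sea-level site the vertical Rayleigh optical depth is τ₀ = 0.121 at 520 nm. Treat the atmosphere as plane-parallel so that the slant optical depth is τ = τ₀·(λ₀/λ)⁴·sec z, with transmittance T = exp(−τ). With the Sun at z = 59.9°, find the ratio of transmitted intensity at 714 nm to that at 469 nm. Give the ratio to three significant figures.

1.35

Airmass: sec 59.9° = 1.9940.
τ(714 nm) = 0.121 × (520/714)⁴ × 1.9940 = 0.121 × 0.2813 × 1.9940 = 0.0679.
τ(469 nm) = 0.121 × (520/469)⁴ × 1.9940 = 0.121 × 1.5112 × 1.9940 = 0.3646.
T(714)/T(469) = exp(τ_B − τ_A) = exp(0.2967) = 1.3455.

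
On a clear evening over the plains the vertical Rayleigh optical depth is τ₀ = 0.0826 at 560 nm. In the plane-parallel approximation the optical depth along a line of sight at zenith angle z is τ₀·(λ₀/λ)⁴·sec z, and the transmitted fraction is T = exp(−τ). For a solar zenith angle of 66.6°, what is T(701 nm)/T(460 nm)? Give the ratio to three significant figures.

1.45

Airmass: sec 66.6° = 2.5180.
τ(701 nm) = 0.0826 × (560/701)⁴ × 2.5180 = 0.0826 × 0.4073 × 2.5180 = 0.0847.
τ(460 nm) = 0.0826 × (560/460)⁴ × 2.5180 = 0.0826 × 2.1964 × 2.5180 = 0.4568.
T(701)/T(460) = exp(τ_B − τ_A) = exp(0.3721) = 1.4508.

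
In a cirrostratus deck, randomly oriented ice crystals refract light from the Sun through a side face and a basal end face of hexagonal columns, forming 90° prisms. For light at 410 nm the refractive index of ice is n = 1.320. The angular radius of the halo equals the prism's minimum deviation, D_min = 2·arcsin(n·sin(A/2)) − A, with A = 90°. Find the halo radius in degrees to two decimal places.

47.94°

n·sin(A/2) = 1.320 × sin 45° = 1.320 × 0.7071 = 0.9334.
D_min = 2·arcsin(0.9334) − 90° = 2 × 68.968° − 90° = 47.936°.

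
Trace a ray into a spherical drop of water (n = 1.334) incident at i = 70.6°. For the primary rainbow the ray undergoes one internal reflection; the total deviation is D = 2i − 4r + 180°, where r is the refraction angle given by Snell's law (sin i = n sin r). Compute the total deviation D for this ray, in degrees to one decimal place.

141.2°

sin r = sin 70.6° / 1.334 = 0.9432/1.334 = 0.7071; r = 45.00°.
D = 2·70.6° − 4·45.00° + 180° = 141.20° − 179.99° + 180° = 141.21°.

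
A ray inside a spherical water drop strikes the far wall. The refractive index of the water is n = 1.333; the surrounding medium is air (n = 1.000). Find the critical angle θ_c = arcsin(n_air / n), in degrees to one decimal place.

sin θ_c = n_air / n = 1.000 / 1.333 = 0.7502.
θ_c = arcsin(0.7502) = 48.61°.

48.6°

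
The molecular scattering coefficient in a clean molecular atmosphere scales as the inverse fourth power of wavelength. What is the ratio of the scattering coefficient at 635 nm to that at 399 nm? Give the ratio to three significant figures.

Rayleigh scattering ∝ λ⁻⁴, so the ratio of coefficients is the inverse fourth power of the wavelength ratio.
σ(635)/σ(399) = (399/635)⁴ = (0.6283)⁴ = 0.1559.

0.156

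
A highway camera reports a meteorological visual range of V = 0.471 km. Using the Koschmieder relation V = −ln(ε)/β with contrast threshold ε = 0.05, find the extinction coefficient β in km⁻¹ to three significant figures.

6.36 km⁻¹

β = −ln(0.05) / V = 2.996 / 0.471 = 6.3604 km⁻¹.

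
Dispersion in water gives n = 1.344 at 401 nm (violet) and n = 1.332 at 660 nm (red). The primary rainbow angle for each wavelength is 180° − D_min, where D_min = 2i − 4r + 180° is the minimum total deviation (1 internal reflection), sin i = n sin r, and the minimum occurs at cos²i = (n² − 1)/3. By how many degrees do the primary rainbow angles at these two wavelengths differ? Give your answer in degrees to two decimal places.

At 401 nm (n = 1.344): cos²i = 0.26878 → i = 58.772°, r = 39.512°, D_min = 139.495°, rainbow angle = 40.505°.
At 660 nm (n = 1.332): cos²i = 0.25807 → i = 59.469°, r = 40.290°, D_min = 137.776°, rainbow angle = 42.224°.
Angular width = |40.505° − 42.224°| = 1.719°.

1.72°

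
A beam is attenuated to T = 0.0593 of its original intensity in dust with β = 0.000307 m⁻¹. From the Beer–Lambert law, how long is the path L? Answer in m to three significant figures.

9200 m

Beer–Lambert: T = exp(−βL) ⇒ L = −ln(T)/β = −ln(0.0593)/0.000307 = 2.8251/0.000307 = 9202 m.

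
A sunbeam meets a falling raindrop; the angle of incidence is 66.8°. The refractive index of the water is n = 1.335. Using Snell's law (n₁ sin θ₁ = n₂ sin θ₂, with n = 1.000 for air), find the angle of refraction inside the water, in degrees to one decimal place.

43.5°

Snell: sin θ_r = sin θ_i / n = sin 66.8° / 1.335 = 0.9191 / 1.335 = 0.6885.
θ_r = arcsin(0.6885) = 43.51°.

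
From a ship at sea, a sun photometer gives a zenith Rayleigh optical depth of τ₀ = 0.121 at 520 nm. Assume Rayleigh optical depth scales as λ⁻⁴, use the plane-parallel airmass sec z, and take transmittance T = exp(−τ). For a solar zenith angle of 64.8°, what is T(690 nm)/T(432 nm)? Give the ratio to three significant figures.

1.66

Airmass: sec 64.8° = 2.3486.
τ(690 nm) = 0.121 × (520/690)⁴ × 2.3486 = 0.121 × 0.3226 × 2.3486 = 0.0917.
τ(432 nm) = 0.121 × (520/432)⁴ × 2.3486 = 0.121 × 2.0993 × 2.3486 = 0.5966.
T(690)/T(432) = exp(τ_B − τ_A) = exp(0.5049) = 1.6569.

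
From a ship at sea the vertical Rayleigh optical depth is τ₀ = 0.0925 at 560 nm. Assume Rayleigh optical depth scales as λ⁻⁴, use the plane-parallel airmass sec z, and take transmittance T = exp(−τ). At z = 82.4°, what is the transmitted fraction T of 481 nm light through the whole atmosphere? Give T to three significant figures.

0.277

sec 82.4° = 7.5611.
τ = 0.0925 × (560/481)⁴ × 7.5611 = 0.0925 × 1.8373 × 7.5611 = 1.2850.
T = exp(−1.2850) = 0.2767.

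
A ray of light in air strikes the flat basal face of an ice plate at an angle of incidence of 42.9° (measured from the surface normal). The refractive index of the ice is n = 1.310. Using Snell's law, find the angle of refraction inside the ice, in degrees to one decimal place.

Snell: sin θ_r = sin θ_i / n = sin 42.9° / 1.310 = 0.6807 / 1.310 = 0.5196.
θ_r = arcsin(0.5196) = 31.31°.

31.3°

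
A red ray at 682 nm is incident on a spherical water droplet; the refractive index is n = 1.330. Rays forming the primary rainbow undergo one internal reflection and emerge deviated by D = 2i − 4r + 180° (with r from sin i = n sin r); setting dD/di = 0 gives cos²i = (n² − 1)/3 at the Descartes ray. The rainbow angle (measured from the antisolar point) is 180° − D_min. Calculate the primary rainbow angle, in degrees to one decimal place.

42.5°

cos²i = (1.76890 − 1)/3 = 0.25630; i = arccos(0.50626) = 59.585°.
sin r = sin 59.585°/1.330 = 0.64841; r = 40.422°.
D_min = 2·59.585° − 4·40.422° + 180° = 137.484°.
Rainbow angle = 180° − D_min = 42.516°.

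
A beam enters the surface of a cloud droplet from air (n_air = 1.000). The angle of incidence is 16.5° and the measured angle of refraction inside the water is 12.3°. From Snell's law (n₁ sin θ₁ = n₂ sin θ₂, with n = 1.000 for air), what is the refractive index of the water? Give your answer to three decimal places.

1.333

n = sin θ_i / sin θ_r = sin 16.5° / sin 12.3° = 0.2840 / 0.2130 = 1.3332.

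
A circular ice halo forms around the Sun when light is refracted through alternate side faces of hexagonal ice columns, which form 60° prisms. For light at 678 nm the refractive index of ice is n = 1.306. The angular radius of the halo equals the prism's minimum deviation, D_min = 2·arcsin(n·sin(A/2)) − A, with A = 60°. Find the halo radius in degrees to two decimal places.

n·sin(A/2) = 1.306 × sin 30° = 1.306 × 0.5000 = 0.6530.
D_min = 2·arcsin(0.6530) − 60° = 2 × 40.768° − 60° = 21.536°.

21.54°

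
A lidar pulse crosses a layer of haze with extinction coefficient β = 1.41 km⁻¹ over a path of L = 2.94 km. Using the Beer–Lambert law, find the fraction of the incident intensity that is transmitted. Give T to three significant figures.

τ = β·L = 1.41 × 2.94 = 4.1454.
T = exp(−4.1454) = 0.0158.

0.0158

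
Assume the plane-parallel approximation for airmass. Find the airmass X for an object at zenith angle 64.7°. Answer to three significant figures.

X = sec z = 1/cos 64.7° = 1/0.4274 = 2.3400.

2.34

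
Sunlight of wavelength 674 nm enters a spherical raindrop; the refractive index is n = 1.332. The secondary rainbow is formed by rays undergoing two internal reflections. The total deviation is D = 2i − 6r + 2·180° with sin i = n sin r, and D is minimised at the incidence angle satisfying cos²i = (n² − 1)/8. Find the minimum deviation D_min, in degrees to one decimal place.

230.6°

cos²i = (1.77422 − 1)/8 = 0.09678; i = arccos(0.31109) = 71.875°.
sin r = sin 71.875°/1.332 = 0.71350; r = 45.520°.
D_min = 2·71.875° − 6·45.520° + 360° = 230.628°.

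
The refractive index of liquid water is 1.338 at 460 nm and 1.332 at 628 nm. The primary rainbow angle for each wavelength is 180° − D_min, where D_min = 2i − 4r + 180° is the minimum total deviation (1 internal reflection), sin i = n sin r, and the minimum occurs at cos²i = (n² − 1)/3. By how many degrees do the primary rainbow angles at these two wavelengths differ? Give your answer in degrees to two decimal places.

At 460 nm (n = 1.338): cos²i = 0.26341 → i = 59.120°, r = 39.899°, D_min = 138.643°, rainbow angle = 41.357°.
At 628 nm (n = 1.332): cos²i = 0.25807 → i = 59.469°, r = 40.290°, D_min = 137.776°, rainbow angle = 42.224°.
Angular width = |41.357° − 42.224°| = 0.867°.

0.87°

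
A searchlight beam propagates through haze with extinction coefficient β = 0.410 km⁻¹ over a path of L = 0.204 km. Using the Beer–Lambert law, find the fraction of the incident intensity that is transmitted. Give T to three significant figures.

τ = β·L = 0.410 × 0.204 = 0.0836.
T = exp(−0.0836) = 0.9198.

0.920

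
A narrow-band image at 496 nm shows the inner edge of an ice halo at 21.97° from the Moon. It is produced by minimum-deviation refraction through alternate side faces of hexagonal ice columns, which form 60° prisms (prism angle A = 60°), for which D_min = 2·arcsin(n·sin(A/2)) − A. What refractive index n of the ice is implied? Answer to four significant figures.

1.312

Rearranging: n = sin((D_min + A)/2) / sin(A/2).
(D_min + A)/2 = (21.97° + 60°)/2 = 40.985°.
n = sin 40.985° / sin 30° = 0.6559 / 0.5000 = 1.3117.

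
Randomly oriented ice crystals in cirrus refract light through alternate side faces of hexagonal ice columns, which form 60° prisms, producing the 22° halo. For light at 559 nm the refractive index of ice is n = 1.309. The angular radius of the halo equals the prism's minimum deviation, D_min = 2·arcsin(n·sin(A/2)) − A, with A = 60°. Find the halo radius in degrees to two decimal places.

n·sin(A/2) = 1.309 × sin 30° = 1.309 × 0.5000 = 0.6545.
D_min = 2·arcsin(0.6545) − 60° = 2 × 40.882° − 60° = 21.763°.

21.76°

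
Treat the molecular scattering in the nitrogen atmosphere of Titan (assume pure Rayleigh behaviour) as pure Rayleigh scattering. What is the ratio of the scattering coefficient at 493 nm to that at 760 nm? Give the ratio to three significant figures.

Rayleigh scattering ∝ λ⁻⁴, so the ratio of coefficients is the inverse fourth power of the wavelength ratio.
σ(493)/σ(760) = (760/493)⁴ = (1.5416)⁴ = 5.648.

5.65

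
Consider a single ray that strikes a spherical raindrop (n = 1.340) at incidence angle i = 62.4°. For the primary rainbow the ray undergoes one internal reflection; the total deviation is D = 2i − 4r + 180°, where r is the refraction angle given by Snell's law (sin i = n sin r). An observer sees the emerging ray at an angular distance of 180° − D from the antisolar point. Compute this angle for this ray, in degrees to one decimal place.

sin r = sin 62.4° / 1.340 = 0.8862/1.340 = 0.6613; r = 41.40°.
D = 2·62.4° − 4·41.40° + 180° = 124.80° − 165.61° + 180° = 139.19°.
Angle from antisolar point = 180° − D = 40.81°.

40.8°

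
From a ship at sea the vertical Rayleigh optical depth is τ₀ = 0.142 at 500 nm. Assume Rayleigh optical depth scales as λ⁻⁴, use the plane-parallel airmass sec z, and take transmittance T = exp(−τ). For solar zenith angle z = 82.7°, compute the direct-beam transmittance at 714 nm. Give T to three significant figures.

0.764

sec 82.7° = 7.8700.
τ = 0.142 × (500/714)⁴ × 7.8700 = 0.142 × 0.2405 × 7.8700 = 0.2688.
T = exp(−0.2688) = 0.7643.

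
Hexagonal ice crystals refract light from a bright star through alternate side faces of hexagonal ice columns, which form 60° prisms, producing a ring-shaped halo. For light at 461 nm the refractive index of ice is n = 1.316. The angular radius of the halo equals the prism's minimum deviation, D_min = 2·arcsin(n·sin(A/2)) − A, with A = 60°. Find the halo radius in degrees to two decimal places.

n·sin(A/2) = 1.316 × sin 30° = 1.316 × 0.5000 = 0.6580.
D_min = 2·arcsin(0.6580) − 60° = 2 × 41.148° − 60° = 22.295°.

22.30°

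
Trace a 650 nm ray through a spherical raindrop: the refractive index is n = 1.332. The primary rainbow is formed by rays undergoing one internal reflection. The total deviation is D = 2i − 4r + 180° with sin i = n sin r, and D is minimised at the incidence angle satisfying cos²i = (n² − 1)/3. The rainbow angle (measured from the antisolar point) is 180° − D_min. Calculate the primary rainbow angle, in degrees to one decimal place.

cos²i = (1.77422 − 1)/3 = 0.25807; i = arccos(0.50801) = 59.469°.
sin r = sin 59.469°/1.332 = 0.64666; r = 40.290°.
D_min = 2·59.469° − 4·40.290° + 180° = 137.776°.
Rainbow angle = 180° − D_min = 42.224°.

42.2°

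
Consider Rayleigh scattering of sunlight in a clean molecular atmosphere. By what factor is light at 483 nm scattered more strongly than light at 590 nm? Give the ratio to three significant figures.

2.23

Rayleigh scattering ∝ λ⁻⁴, so the ratio of coefficients is the inverse fourth power of the wavelength ratio.
σ(483)/σ(590) = (590/483)⁴ = (1.2215)⁴ = 2.226.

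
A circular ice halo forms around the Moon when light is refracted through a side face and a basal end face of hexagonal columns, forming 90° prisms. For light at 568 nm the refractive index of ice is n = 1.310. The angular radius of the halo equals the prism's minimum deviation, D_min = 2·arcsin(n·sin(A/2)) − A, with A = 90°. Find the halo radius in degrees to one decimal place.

45.7°

n·sin(A/2) = 1.310 × sin 45° = 1.310 × 0.7071 = 0.9263.
D_min = 2·arcsin(0.9263) − 90° = 2 × 67.867° − 90° = 45.733°.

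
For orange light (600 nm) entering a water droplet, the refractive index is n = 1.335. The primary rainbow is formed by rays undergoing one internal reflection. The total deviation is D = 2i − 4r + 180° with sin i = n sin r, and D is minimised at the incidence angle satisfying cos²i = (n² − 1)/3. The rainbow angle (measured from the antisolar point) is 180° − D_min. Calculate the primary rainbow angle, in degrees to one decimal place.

cos²i = (1.78222 − 1)/3 = 0.26074; i = arccos(0.51063) = 59.294°.
sin r = sin 59.294°/1.335 = 0.64405; r = 40.094°.
D_min = 2·59.294° − 4·40.094° + 180° = 138.212°.
Rainbow angle = 180° − D_min = 41.788°.

41.8°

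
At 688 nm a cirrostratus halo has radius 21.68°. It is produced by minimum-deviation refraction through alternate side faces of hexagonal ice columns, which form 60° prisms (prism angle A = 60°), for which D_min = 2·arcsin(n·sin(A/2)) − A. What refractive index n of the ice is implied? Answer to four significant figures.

Rearranging: n = sin((D_min + A)/2) / sin(A/2).
(D_min + A)/2 = (21.68° + 60°)/2 = 40.840°.
n = sin 40.840° / sin 30° = 0.6539 / 0.5000 = 1.3079.

1.308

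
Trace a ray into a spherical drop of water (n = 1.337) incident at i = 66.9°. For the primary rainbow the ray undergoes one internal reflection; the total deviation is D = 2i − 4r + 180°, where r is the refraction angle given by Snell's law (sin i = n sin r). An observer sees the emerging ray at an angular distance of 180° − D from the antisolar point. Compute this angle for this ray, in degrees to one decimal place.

sin r = sin 66.9° / 1.337 = 0.9198/1.337 = 0.6880; r = 43.47°.
D = 2·66.9° − 4·43.47° + 180° = 133.80° − 173.88° + 180° = 139.92°.
Angle from antisolar point = 180° − D = 40.08°.

40.1°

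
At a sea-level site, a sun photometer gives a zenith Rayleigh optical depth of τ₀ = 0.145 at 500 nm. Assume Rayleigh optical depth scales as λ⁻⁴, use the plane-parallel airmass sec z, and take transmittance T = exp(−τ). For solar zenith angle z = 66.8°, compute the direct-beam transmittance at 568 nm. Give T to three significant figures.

sec 66.8° = 2.5384.
τ = 0.145 × (500/568)⁴ × 2.5384 = 0.145 × 0.6005 × 2.5384 = 0.2210.
T = exp(−0.2210) = 0.8017.

0.802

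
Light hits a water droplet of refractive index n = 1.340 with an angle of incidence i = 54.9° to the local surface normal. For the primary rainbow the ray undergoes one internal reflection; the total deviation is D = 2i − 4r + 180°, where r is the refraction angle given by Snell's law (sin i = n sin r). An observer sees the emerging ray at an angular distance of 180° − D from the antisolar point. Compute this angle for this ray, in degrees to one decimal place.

40.7°

sin r = sin 54.9° / 1.340 = 0.8181/1.340 = 0.6106; r = 37.63°.
D = 2·54.9° − 4·37.63° + 180° = 109.80° − 150.52° + 180° = 139.28°.
Angle from antisolar point = 180° − D = 40.72°.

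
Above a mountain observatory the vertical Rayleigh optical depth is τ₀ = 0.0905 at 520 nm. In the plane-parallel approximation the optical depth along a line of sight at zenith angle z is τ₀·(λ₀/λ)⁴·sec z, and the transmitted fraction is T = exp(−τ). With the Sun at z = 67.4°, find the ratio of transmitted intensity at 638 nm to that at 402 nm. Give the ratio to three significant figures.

Airmass: sec 67.4° = 2.6022.
τ(638 nm) = 0.0905 × (520/638)⁴ × 2.6022 = 0.0905 × 0.4413 × 2.6022 = 0.1039.
τ(402 nm) = 0.0905 × (520/402)⁴ × 2.6022 = 0.0905 × 2.7997 × 2.6022 = 0.6593.
T(638)/T(402) = exp(τ_B − τ_A) = exp(0.5554) = 1.7426.

1.74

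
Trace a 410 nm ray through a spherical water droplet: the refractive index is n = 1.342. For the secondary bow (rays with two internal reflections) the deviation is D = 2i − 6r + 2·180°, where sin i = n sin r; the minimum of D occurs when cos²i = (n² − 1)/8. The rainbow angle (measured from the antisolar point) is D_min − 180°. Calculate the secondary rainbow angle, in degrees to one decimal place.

cos²i = (1.80096 − 1)/8 = 0.10012; i = arccos(0.31642) = 71.554°.
sin r = sin 71.554°/1.342 = 0.70687; r = 44.981°.
D_min = 2·71.554° − 6·44.981° + 360° = 233.222°.
Rainbow angle = D_min − 180° = 53.222°.

53.2°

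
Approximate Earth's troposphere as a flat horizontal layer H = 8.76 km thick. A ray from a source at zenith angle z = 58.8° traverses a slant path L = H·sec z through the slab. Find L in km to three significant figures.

16.9 km

sec z = 1/cos 58.8° = 1.9304.
L = 8.76 × 1.9304 = 16.910 km.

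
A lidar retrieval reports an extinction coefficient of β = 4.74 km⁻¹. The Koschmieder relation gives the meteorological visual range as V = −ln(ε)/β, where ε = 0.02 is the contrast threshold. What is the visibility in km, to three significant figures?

0.825 km

V = −ln(0.02) / 4.74 = 3.912 / 4.74 = 0.8253 km.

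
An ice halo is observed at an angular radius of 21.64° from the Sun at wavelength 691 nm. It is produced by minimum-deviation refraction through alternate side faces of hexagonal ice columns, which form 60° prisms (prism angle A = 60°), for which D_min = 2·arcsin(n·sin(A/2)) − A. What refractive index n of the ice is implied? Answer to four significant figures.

1.307

Rearranging: n = sin((D_min + A)/2) / sin(A/2).
(D_min + A)/2 = (21.64° + 60°)/2 = 40.820°.
n = sin 40.820° / sin 30° = 0.6537 / 0.5000 = 1.3074.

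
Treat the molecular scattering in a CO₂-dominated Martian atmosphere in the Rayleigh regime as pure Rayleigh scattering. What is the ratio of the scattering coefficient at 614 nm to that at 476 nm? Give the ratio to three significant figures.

Rayleigh scattering ∝ λ⁻⁴, so the ratio of coefficients is the inverse fourth power of the wavelength ratio.
σ(614)/σ(476) = (476/614)⁴ = (0.7752)⁴ = 0.3612.

0.361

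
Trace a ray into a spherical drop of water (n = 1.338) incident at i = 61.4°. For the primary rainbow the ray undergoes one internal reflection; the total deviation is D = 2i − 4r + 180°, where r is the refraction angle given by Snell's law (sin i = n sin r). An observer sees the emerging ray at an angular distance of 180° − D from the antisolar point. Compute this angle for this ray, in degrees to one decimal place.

41.2°

sin r = sin 61.4° / 1.338 = 0.8780/1.338 = 0.6562; r = 41.01°.
D = 2·61.4° − 4·41.01° + 180° = 122.80° − 164.04° + 180° = 138.76°.
Angle from antisolar point = 180° − D = 41.24°.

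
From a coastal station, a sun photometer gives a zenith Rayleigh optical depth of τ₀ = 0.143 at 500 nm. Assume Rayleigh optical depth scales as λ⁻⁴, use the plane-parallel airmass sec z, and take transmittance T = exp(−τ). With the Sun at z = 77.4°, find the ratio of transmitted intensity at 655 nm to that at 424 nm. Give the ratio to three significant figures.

2.84

Airmass: sec 77.4° = 4.5841.
τ(655 nm) = 0.143 × (500/655)⁴ × 4.5841 = 0.143 × 0.3396 × 4.5841 = 0.2226.
τ(424 nm) = 0.143 × (500/424)⁴ × 4.5841 = 0.143 × 1.9338 × 4.5841 = 1.2677.
T(655)/T(424) = exp(τ_B − τ_A) = exp(1.0451) = 2.8437.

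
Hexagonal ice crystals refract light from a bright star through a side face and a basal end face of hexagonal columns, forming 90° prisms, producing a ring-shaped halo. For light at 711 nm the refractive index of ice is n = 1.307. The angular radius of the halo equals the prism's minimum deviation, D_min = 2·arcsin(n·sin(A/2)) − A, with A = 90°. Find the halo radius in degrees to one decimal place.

45.1°

n·sin(A/2) = 1.307 × sin 45° = 1.307 × 0.7071 = 0.9242.
D_min = 2·arcsin(0.9242) − 90° = 2 × 67.546° − 90° = 45.093°.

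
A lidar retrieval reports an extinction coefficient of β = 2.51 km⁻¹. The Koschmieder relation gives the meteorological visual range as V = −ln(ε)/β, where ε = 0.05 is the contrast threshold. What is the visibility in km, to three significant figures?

V = −ln(0.05) / 2.51 = 2.996 / 2.51 = 1.1935 km.

1.19 km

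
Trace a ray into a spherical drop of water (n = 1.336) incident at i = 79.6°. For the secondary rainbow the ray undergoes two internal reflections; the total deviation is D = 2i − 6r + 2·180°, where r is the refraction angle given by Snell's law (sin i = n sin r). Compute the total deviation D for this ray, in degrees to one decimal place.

sin r = sin 79.6° / 1.336 = 0.9836/1.336 = 0.7362; r = 47.41°.
D = 2·79.6° − 6·47.41° + 2·180° = 159.20° − 284.46° + 360° = 234.74°.

234.7°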